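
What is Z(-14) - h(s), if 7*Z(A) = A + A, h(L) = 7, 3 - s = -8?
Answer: -11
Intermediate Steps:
s = 11 (s = 3 - 1*(-8) = 3 + 8 = 11)
Z(A) = 2*A/7 (Z(A) = (A + A)/7 = (2*A)/7 = 2*A/7)
Z(-14) - h(s) = (2/7)*(-14) - 1*7 = -4 - 7 = -11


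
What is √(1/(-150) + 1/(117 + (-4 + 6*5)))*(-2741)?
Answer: -2741*√6006/4290 ≈ -49.516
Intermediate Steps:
√(1/(-150) + 1/(117 + (-4 + 6*5)))*(-2741) = √(-1/150 + 1/(117 + (-4 + 30)))*(-2741) = √(-1/150 + 1/(117 + 26))*(-2741) = √(-1/150 + 1/143)*(-2741) = √(7/21450)*(-2741) = (√6006/4290)*(-2741) = -2741*√6006/4290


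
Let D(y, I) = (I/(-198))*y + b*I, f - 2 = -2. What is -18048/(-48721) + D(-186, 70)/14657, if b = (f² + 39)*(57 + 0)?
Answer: 259023867988/23565422001 ≈ 10.992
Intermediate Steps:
f = 0 (f = 2 - 2 = 0)
b = 2223 (b = (0² + 39)*(57 + 0) = (0 + 39)*57 = 39*57 = 2223)
D(y, I) = 2223*I - I*y/198 (D(y, I) = (I/(-198))*y + 2223*I = (I*(-1/198))*y + 2223*I = (-I/198)*y + 2223*I = -I*y/198 + 2223*I = 2223*I - I*y/198)
-18048/(-48721) + D(-186, 70)/14657 = -18048/(-48721) + ((1/198)*70*(440154 - 1*(-186)))/14657 = -18048*(-1/48721) + ((1/198)*70*(440154 + 186))*(1/14657) = 18048/48721 + ((1/198)*70*440340)*(1/14657) = 18048/48721 + (5137300/33)*(1/14657) = 18048/48721 + 5137300/483681 = 259023867988/23565422001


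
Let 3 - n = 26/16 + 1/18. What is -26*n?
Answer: -1235/36 ≈ -34.306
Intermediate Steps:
n = 95/72 (n = 3 - (26/16 + 1/18) = 3 - (26*(1/16) + 1*(1/18)) = 3 - (13/8 + 1/18) = 3 - 1*121/72 = 3 - 121/72 = 95/72 ≈ 1.3194)
-26*n = -26*95/72 = -1235/36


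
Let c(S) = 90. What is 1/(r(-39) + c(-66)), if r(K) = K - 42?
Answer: ⅑ ≈ 0.11111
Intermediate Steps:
r(K) = -42 + K
1/(r(-39) + c(-66)) = 1/((-42 - 39) + 90) = 1/(-81 + 90) = 1/9 = ⅑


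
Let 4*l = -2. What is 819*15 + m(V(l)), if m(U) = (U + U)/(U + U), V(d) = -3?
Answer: 12286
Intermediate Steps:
l = -½ (l = (¼)*(-2) = -½ ≈ -0.50000)
m(U) = 1 (m(U) = (2*U)/((2*U)) = (2*U)*(1/(2*U)) = 1)
819*15 + m(V(l)) = 819*15 + 1 = 12285 + 1 = 12286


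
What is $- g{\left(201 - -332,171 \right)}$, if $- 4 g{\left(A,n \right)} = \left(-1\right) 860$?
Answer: $-215$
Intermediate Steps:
$g{\left(A,n \right)} = 215$ ($g{\left(A,n \right)} = - \frac{\left(-1\right) 860}{4} = \left(- \frac{1}{4}\right) \left(-860\right) = 215$)
$- g{\left(201 - -332,171 \right)} = \left(-1\right) 215 = -215$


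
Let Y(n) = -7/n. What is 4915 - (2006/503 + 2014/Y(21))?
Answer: 5509365/503 ≈ 10953.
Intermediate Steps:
4915 - (2006/503 + 2014/Y(21)) = 4915 - (2006/503 + 2014/((-7/21))) = 4915 - (2006*(1/503) + 2014/((-7*1/21))) = 4915 - (2006/503 + 2014/(-⅓)) = 4915 - (2006/503 + 2014*(-3)) = 4915 - (2006/503 - 6042) = 4915 - 1*(-3037120/503) = 4915 + 3037120/503 = 5509365/503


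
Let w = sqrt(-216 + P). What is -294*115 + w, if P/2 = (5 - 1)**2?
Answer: -33810 + 2*I*sqrt(46) ≈ -33810.0 + 13.565*I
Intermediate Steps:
P = 32 (P = 2*(5 - 1)**2 = 2*4**2 = 2*16 = 32)
w = 2*I*sqrt(46) (w = sqrt(-216 + 32) = sqrt(-184) = 2*I*sqrt(46) ≈ 13.565*I)
-294*115 + w = -294*115 + 2*I*sqrt(46) = -33810 + 2*I*sqrt(46)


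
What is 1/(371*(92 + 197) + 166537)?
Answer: 1/273756 ≈ 3.6529e-6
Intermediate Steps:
1/(371*(92 + 197) + 166537) = 1/(371*289 + 166537) = 1/(107219 + 166537) = 1/273756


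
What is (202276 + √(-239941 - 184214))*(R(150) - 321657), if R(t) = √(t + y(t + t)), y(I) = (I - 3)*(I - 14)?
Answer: -(202276 + I*√424155)*(321657 - 2*√21273) ≈ -6.5005e+10 - 2.093e+8*I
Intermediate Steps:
y(I) = (-14 + I)*(-3 + I) (y(I) = (-3 + I)*(-14 + I) = (-14 + I)*(-3 + I))
R(t) = √(42 - 33*t + 4*t²) (R(t) = √(t + (42 + (t + t)² - 17*(t + t))) = √(t + (42 + (2*t)² - 34*t)) = √(t + (42 + 4*t² - 34*t)) = √(t + (42 - 34*t + 4*t²)) = √(42 - 33*t + 4*t²))
(202276 + √(-239941 - 184214))*(R(150) - 321657) = (202276 + √(-239941 - 184214))*(√(42 - 33*150 + 4*150²) - 321657) = (202276 + √(-424155))*(√(42 - 4950 + 4*22500) - 321657) = (202276 + I*√424155)*(√(42 - 4950 + 90000) - 321657) = (202276 + I*√424155)*(√85092 - 321657) = (202276 + I*√424155)*(2*√21273 - 321657) = (202276 + I*√424155)*(-321657 + 2*√21273) = (-321657 + 2*√21273)*(202276 + I*√424155)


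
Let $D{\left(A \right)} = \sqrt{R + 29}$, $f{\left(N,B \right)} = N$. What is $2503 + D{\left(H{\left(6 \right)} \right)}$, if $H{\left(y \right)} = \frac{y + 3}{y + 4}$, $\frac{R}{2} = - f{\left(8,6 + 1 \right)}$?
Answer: $2503 + \sqrt{13} \approx 2506.6$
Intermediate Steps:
$R = -16$ ($R = 2 \left(\left(-1\right) 8\right) = 2 \left(-8\right) = -16$)
$H{\left(y \right)} = \frac{3 + y}{4 + y}$
$D{\left(A \right)} = \sqrt{13}$ ($D{\left(A \right)} = \sqrt{-16 + 29} = \sqrt{13}$)
$2503 + D{\left(H{\left(6 \right)} \right)} = 2503 + \sqrt{13}$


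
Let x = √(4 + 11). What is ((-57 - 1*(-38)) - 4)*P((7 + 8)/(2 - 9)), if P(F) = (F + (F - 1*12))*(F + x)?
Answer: -39330/49 + 2622*√15/7 ≈ 648.06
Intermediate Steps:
x = √15 ≈ 3.8730
P(F) = (-12 + 2*F)*(F + √15) (P(F) = (F + (F - 1*12))*(F + √15) = (F + (F - 12))*(F + √15) = (F + (-12 + F))*(F + √15) = (-12 + 2*F)*(F + √15))
((-57 - 1*(-38)) - 4)*P((7 + 8)/(2 - 9)) = ((-57 - 1*(-38)) - 4)*(-12*(7 + 8)/(2 - 9) - 12*√15 + 2*((7 + 8)/(2 - 9))² + 2*((7 + 8)/(2 - 9))*√15) = ((-57 + 38) - 4)*(-180/(-7) - 12*√15 + 2*(15/(-7))² + 2*(15/(-7))*√15) = (-19 - 4)*(-180*(-1)/7 - 12*√15 + 2*(15*(-⅐))² + 2*(15*(-⅐))*√15) = -23*(-12*(-15/7) - 12*√15 + 2*(-15/7)² + 2*(-15/7)*√15) = -23*(180/7 - 12*√15 + 2*(225/49) - 30*√15/7) = -23*(180/7 - 12*√15 + 450/49 - 30*√15/7) = -23*(1710/49 - 114*√15/7) = -39330/49 + 2622*√15/7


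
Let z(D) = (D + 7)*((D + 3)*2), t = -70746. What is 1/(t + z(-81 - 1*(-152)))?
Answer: -1/59202 ≈ -1.6891e-5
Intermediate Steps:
z(D) = (6 + 2*D)*(7 + D) (z(D) = (7 + D)*((3 + D)*2) = (7 + D)*(6 + 2*D) = (6 + 2*D)*(7 + D))
1/(t + z(-81 - 1*(-152))) = 1/(-70746 + (42 + 2*(-81 - 1*(-152))² + 20*(-81 - 1*(-152)))) = 1/(-70746 + (42 + 2*(-81 + 152)² + 20*(-81 + 152))) = 1/(-70746 + (42 + 2*71² + 20*71)) = 1/(-70746 + (42 + 2*5041 + 1420)) = 1/(-70746 + (42 + 10082 + 1420)) = 1/(-70746 + 11544) = 1/(-59202) = -1/59202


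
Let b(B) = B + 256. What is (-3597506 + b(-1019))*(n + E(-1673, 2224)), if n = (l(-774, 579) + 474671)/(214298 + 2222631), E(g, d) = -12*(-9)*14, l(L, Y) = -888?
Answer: -13260018625443939/2436929 ≈ -5.4413e+9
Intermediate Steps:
E(g, d) = 1512 (E(g, d) = 108*14 = 1512)
n = 473783/2436929 (n = (-888 + 474671)/(214298 + 2222631) = 473783/2436929 ≈ 0.19442)
b(B) = 256 + B
(-3597506 + b(-1019))*(n + E(-1673, 2224)) = (-3597506 + (256 - 1019))*(473783/2436929 + 1512) = (-3597506 - 763)*(3685110431/2436929) = -3598269*3685110431/2436929 = -13260018625443939/2436929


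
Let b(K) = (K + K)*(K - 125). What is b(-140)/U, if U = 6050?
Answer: 1484/121 ≈ 12.264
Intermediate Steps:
b(K) = 2*K*(-125 + K) (b(K) = (2*K)*(-125 + K) = 2*K*(-125 + K))
b(-140)/U = (2*(-140)*(-125 - 140))/6050 = (2*(-140)*(-265))*(1/6050) = 74200*(1/6050) = 1484/121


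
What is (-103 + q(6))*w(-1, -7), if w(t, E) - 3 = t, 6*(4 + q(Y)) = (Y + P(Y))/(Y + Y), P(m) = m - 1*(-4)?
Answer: -1922/9 ≈ -213.56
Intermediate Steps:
P(m) = 4 + m (P(m) = m + 4 = 4 + m)
q(Y) = -4 + (4 + 2*Y)/(12*Y) (q(Y) = -4 + ((Y + (4 + Y))/(Y + Y))/6 = -4 + ((4 + 2*Y)/((2*Y)))/6 = -4 + ((4 + 2*Y)*(1/(2*Y)))/6 = -4 + ((4 + 2*Y)/(2*Y))/6 = -4 + (4 + 2*Y)/(12*Y))
w(t, E) = 3 + t
(-103 + q(6))*w(-1, -7) = (-103 + (⅙)*(2 - 23*6)/6)*(3 - 1) = (-103 + (⅙)*(⅙)*(2 - 138))*2 = (-103 + (⅙)*(⅙)*(-136))*2 = (-103 - 34/9)*2 = -961/9*2 = -1922/9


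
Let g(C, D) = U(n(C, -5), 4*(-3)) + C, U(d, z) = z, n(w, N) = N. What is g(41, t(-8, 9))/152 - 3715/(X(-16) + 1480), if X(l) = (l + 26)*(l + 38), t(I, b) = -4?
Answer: -25769/12920 ≈ -1.9945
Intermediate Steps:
X(l) = (26 + l)*(38 + l)
g(C, D) = -12 + C (g(C, D) = 4*(-3) + C = -12 + C)
g(41, t(-8, 9))/152 - 3715/(X(-16) + 1480) = (-12 + 41)/152 - 3715/((988 + (-16)² + 64*(-16)) + 1480) = 29*(1/152) - 3715/((988 + 256 - 1024) + 1480) = 29/152 - 3715/(220 + 1480) = 29/152 - 3715/1700 = 29/152 - 3715*1/1700 = 29/152 - 743/340 = -25769/12920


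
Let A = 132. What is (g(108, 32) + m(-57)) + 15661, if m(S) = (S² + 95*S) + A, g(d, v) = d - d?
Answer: 13627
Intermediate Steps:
g(d, v) = 0
m(S) = 132 + S² + 95*S (m(S) = (S² + 95*S) + 132 = 132 + S² + 95*S)
(g(108, 32) + m(-57)) + 15661 = (0 + (132 + (-57)² + 95*(-57))) + 15661 = (0 + (132 + 3249 - 5415)) + 15661 = (0 - 2034) + 15661 = -2034 + 15661 = 13627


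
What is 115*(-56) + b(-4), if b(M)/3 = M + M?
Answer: -6464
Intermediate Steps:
b(M) = 6*M (b(M) = 3*(M + M) = 3*(2*M) = 6*M)
115*(-56) + b(-4) = 115*(-56) + 6*(-4) = -6440 - 24 = -6464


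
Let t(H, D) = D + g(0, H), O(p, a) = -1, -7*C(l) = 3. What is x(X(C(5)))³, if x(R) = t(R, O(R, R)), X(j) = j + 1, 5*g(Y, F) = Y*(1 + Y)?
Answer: -1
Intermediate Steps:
C(l) = -3/7 (C(l) = -⅐*3 = -3/7)
g(Y, F) = Y*(1 + Y)/5 (g(Y, F) = (Y*(1 + Y))/5 = Y*(1 + Y)/5)
X(j) = 1 + j
t(H, D) = D (t(H, D) = D + (⅕)*0*(1 + 0) = D + (⅕)*0*1 = D + 0 = D)
x(R) = -1
x(X(C(5)))³ = (-1)³ = -1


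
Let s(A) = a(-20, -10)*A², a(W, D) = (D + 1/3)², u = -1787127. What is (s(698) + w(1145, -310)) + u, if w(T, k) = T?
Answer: 393664726/9 ≈ 4.3741e+7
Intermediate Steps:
a(W, D) = (⅓ + D)² (a(W, D) = (D + ⅓)² = (⅓ + D)²)
s(A) = 841*A²/9 (s(A) = ((1 + 3*(-10))²/9)*A² = ((1 - 30)²/9)*A² = ((⅑)*(-29)²)*A² = ((⅑)*841)*A² = 841*A²/9)
(s(698) + w(1145, -310)) + u = ((841/9)*698² + 1145) - 1787127 = ((841/9)*487204 + 1145) - 1787127 = (409738564/9 + 1145) - 1787127 = 409748869/9 - 1787127 = 393664726/9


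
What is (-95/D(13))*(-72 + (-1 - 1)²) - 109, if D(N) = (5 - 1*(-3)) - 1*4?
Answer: 1506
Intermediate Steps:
D(N) = 4 (D(N) = (5 + 3) - 4 = 8 - 4 = 4)
(-95/D(13))*(-72 + (-1 - 1)²) - 109 = (-95/4)*(-72 + (-1 - 1)²) - 109 = (-95*¼)*(-72 + (-2)²) - 109 = -95*(-72 + 4)/4 - 109 = -95/4*(-68) - 109 = 1615 - 109 = 1506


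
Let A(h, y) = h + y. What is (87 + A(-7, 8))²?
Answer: 7744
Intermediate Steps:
(87 + A(-7, 8))² = (87 + (-7 + 8))² = (87 + 1)² = 88² = 7744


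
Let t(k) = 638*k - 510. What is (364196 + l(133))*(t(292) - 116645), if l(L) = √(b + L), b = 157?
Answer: 25180875636 + 69141*√290 ≈ 2.5182e+10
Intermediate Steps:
l(L) = √(157 + L)
t(k) = -510 + 638*k
(364196 + l(133))*(t(292) - 116645) = (364196 + √(157 + 133))*((-510 + 638*292) - 116645) = (364196 + √290)*((-510 + 186296) - 116645) = (364196 + √290)*(185786 - 116645) = (364196 + √290)*69141 = 25180875636 + 69141*√290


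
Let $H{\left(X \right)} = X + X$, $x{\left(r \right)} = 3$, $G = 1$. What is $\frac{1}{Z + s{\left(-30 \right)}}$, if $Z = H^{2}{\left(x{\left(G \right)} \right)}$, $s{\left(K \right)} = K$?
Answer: $\frac{1}{6} \approx 0.16667$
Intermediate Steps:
$H{\left(X \right)} = 2 X$
$Z = 36$ ($Z = \left(2 \cdot 3\right)^{2} = 6^{2} = 36$)
$\frac{1}{Z + s{\left(-30 \right)}} = \frac{1}{36 - 30} = \frac{1}{6}$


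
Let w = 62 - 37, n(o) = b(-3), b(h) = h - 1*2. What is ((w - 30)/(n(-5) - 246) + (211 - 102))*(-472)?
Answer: -12915808/251 ≈ -51457.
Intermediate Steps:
b(h) = -2 + h (b(h) = h - 2 = -2 + h)
n(o) = -5 (n(o) = -2 - 3 = -5)
w = 25
((w - 30)/(n(-5) - 246) + (211 - 102))*(-472) = ((25 - 30)/(-5 - 246) + (211 - 102))*(-472) = (-5/(-251) + 109)*(-472) = (-5*(-1/251) + 109)*(-472) = (5/251 + 109)*(-472) = (27364/251)*(-472) = -12915808/251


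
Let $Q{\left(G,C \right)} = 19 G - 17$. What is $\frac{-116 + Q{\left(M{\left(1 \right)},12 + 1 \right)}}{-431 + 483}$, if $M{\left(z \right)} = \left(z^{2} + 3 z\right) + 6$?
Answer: $\frac{57}{52} \approx 1.0962$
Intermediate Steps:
$M{\left(z \right)} = 6 + z^{2} + 3 z$
$Q{\left(G,C \right)} = -17 + 19 G$
$\frac{-116 + Q{\left(M{\left(1 \right)},12 + 1 \right)}}{-431 + 483} = \frac{-116 - \left(17 - 19 \left(6 + 1^{2} + 3 \cdot 1\right)\right)}{-431 + 483} = \frac{-116 - \left(17 - 19 \left(6 + 1 + 3\right)\right)}{52} = \left(-116 + \left(-17 + 19 \cdot 10\right)\right) \frac{1}{52} = \left(-116 + \left(-17 + 190\right)\right) \frac{1}{52} = \left(-116 + 173\right) \frac{1}{52} = 57 \cdot \frac{1}{52} = \frac{57}{52}$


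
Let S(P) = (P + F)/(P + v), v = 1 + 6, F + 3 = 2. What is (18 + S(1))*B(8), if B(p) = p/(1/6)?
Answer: 864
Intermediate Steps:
F = -1 (F = -3 + 2 = -1)
v = 7
B(p) = 6*p (B(p) = p/(⅙) = p*6 = 6*p)
S(P) = (-1 + P)/(7 + P) (S(P) = (P - 1)/(P + 7) = (-1 + P)/(7 + P))
(18 + S(1))*B(8) = (18 + (-1 + 1)/(7 + 1))*(6*8) = (18 + 0/8)*48 = (18 + (⅛)*0)*48 = (18 + 0)*48 = 18*48 = 864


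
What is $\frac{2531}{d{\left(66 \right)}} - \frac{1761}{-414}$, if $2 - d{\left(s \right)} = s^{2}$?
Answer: $\frac{551630}{150213} \approx 3.6723$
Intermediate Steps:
$d{\left(s \right)} = 2 - s^{2}$
$\frac{2531}{d{\left(66 \right)}} - \frac{1761}{-414} = \frac{2531}{2 - 66^{2}} - \frac{1761}{-414} = \frac{2531}{2 - 4356} - - \frac{587}{138} = \frac{2531}{2 - 4356} + \frac{587}{138} = \frac{2531}{-4354} + \frac{587}{138} = 2531 \left(- \frac{1}{4354}\right) + \frac{587}{138} = - \frac{2531}{4354} + \frac{587}{138} = \frac{551630}{150213}$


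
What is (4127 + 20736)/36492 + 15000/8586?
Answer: 42269651/17406684 ≈ 2.4284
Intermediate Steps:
(4127 + 20736)/36492 + 15000/8586 = 24863*(1/36492) + 15000*(1/8586) = 24863/36492 + 2500/1431 = 42269651/17406684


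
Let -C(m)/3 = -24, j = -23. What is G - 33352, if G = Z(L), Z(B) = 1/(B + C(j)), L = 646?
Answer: -23946735/718 ≈ -33352.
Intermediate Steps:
C(m) = 72 (C(m) = -3*(-24) = 72)
Z(B) = 1/(72 + B) (Z(B) = 1/(B + 72) = 1/(72 + B))
G = 1/718 (G = 1/(72 + 646) = 1/718 ≈ 0.0013928)
G - 33352 = 1/718 - 33352 = -23946735/718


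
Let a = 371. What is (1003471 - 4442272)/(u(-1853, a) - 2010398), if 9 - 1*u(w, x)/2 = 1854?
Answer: 3438801/2014088 ≈ 1.7074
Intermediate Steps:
u(w, x) = -3690 (u(w, x) = 18 - 2*1854 = 18 - 3708 = -3690)
(1003471 - 4442272)/(u(-1853, a) - 2010398) = (1003471 - 4442272)/(-3690 - 2010398) = -3438801/(-2014088) = -3438801*(-1/2014088) = 3438801/2014088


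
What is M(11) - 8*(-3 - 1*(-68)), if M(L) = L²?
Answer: -399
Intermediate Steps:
M(11) - 8*(-3 - 1*(-68)) = 11² - 8*(-3 - 1*(-68)) = 121 - 8*(-3 + 68) = 121 - 8*65 = 121 - 520 = -399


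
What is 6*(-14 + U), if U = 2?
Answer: -72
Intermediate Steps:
6*(-14 + U) = 6*(-14 + 2) = 6*(-12) = -72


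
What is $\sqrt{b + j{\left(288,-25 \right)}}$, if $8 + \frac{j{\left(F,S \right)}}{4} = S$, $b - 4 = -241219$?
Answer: $i \sqrt{241347} \approx 491.27 i$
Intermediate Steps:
$b = -241215$ ($b = 4 - 241219 = -241215$)
$j{\left(F,S \right)} = -32 + 4 S$
$\sqrt{b + j{\left(288,-25 \right)}} = \sqrt{-241215 + \left(-32 + 4 \left(-25\right)\right)} = \sqrt{-241215 - 132} = \sqrt{-241347} = i \sqrt{241347}$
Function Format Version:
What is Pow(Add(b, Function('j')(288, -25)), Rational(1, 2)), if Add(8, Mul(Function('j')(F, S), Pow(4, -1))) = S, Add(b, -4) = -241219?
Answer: Mul(I, Pow(241347, Rational(1, 2))) ≈ Mul(491.27, I)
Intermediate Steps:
b = -241215 (b = Add(4, -241219) = -241215)
Function('j')(F, S) = Add(-32, Mul(4, S))
Pow(Add(b, Function('j')(288, -25)), Rational(1, 2)) = Pow(Add(-241215, Add(-32, Mul(4, -25))), Rational(1, 2)) = Pow(Add(-241215, Add(-32, -100)), Rational(1, 2)) = Pow(Add(-241215, -132), Rational(1, 2)) = Pow(-241347, Rational(1, 2)) = Mul(I, Pow(241347, Rational(1, 2)))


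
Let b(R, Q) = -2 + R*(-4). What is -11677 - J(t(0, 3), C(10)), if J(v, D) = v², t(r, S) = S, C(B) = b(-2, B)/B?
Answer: -11686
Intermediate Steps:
b(R, Q) = -2 - 4*R
C(B) = 6/B (C(B) = (-2 - 4*(-2))/B = (-2 + 8)/B = 6/B)
-11677 - J(t(0, 3), C(10)) = -11677 - 1*3² = -11677 - 1*9 = -11677 - 9 = -11686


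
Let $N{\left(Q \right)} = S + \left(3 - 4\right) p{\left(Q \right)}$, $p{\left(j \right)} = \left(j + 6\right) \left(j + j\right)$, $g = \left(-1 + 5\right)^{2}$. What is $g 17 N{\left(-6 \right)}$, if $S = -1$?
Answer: $-272$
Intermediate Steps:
$g = 16$ ($g = 4^{2} = 16$)
$p{\left(j \right)} = 2 j \left(6 + j\right)$ ($p{\left(j \right)} = \left(6 + j\right) 2 j = 2 j \left(6 + j\right)$)
$N{\left(Q \right)} = -1 - 2 Q \left(6 + Q\right)$ ($N{\left(Q \right)} = -1 + \left(3 - 4\right) 2 Q \left(6 + Q\right) = -1 - 2 Q \left(6 + Q\right)$)
$g 17 N{\left(-6 \right)} = 16 \cdot 17 \left(-1 - - 12 \left(6 - 6\right)\right) = 272 \left(-1 - \left(-12\right) 0\right) = 272 \left(-1 + 0\right) = 272 \left(-1\right) = -272$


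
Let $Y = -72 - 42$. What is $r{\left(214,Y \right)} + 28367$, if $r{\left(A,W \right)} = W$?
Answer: $28253$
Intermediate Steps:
$Y = -114$ ($Y = -72 - 42 = -114$)
$r{\left(214,Y \right)} + 28367 = -114 + 28367 = 28253$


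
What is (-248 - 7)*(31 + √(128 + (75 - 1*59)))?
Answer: -10965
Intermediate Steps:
(-248 - 7)*(31 + √(128 + (75 - 1*59))) = -255*(31 + √(128 + (75 - 59))) = -255*(31 + √(128 + 16)) = -255*(31 + √144) = -255*(31 + 12) = -255*43 = -10965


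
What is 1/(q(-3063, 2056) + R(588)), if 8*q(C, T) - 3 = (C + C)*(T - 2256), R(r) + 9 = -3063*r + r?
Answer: -8/13178517 ≈ -6.0705e-7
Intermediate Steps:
R(r) = -9 - 3062*r (R(r) = -9 + (-3063*r + r) = -9 - 3062*r)
q(C, T) = 3/8 + C*(-2256 + T)/4 (q(C, T) = 3/8 + ((C + C)*(T - 2256))/8 = 3/8 + ((2*C)*(-2256 + T))/8 = 3/8 + (2*C*(-2256 + T))/8 = 3/8 + C*(-2256 + T)/4)
1/(q(-3063, 2056) + R(588)) = 1/((3/8 - 564*(-3063) + (1/4)*(-3063)*2056) + (-9 - 3062*588)) = 1/((3/8 + 1727532 - 1574382) + (-9 - 1800456)) = 1/(1225203/8 - 1800465) = 1/(-13178517/8) = -8/13178517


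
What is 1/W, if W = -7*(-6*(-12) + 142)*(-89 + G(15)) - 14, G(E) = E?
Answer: 1/110838 ≈ 9.0222e-6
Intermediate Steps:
W = 110838 (W = -7*(-6*(-12) + 142)*(-89 + 15) - 14 = -7*(72 + 142)*(-74) - 14 = -1498*(-74) - 14 = -7*(-15836) - 14 = 110852 - 14 = 110838)
1/W = 1/110838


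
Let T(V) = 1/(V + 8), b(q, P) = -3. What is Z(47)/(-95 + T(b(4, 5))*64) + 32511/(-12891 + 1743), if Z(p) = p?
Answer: -5327267/1527276 ≈ -3.4881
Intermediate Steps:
T(V) = 1/(8 + V)
Z(47)/(-95 + T(b(4, 5))*64) + 32511/(-12891 + 1743) = 47/(-95 + 64/(8 - 3)) + 32511/(-12891 + 1743) = 47/(-95 + 64/5) + 32511/(-11148) = 47/(-95 + (⅕)*64) + 32511*(-1/11148) = 47/(-95 + 64/5) - 10837/3716 = 47/(-411/5) - 10837/3716 = 47*(-5/411) - 10837/3716 = -235/411 - 10837/3716 = -5327267/1527276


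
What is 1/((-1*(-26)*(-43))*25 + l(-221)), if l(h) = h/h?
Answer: -1/27949 ≈ -3.5779e-5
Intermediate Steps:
l(h) = 1
1/((-1*(-26)*(-43))*25 + l(-221)) = 1/((-1*(-26)*(-43))*25 + 1) = 1/((26*(-43))*25 + 1) = 1/(-1118*25 + 1) = 1/(-27950 + 1) = 1/(-27949) = -1/27949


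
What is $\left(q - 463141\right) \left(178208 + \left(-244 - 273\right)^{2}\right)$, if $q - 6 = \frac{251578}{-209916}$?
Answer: $- \frac{7218513984322381}{34986} \approx -2.0633 \cdot 10^{11}$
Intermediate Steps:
$q = \frac{503959}{104958}$ ($q = 6 + \frac{251578}{-209916} = 6 + 251578 \left(- \frac{1}{209916}\right) = 6 - \frac{125789}{104958} = \frac{503959}{104958} \approx 4.8015$)
$\left(q - 463141\right) \left(178208 + \left(-244 - 273\right)^{2}\right) = \left(\frac{503959}{104958} - 463141\right) \left(178208 + \left(-244 - 273\right)^{2}\right) = - \frac{48609849119 \left(178208 + \left(-517\right)^{2}\right)}{104958} = - \frac{48609849119 \left(178208 + 267289\right)}{104958} = \left(- \frac{48609849119}{104958}\right) 445497 = - \frac{7218513984322381}{34986}$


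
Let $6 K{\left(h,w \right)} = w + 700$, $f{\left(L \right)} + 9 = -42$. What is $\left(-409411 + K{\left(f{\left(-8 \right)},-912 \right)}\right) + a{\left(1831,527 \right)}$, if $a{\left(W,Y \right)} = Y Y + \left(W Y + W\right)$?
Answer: $\frac{2505152}{3} \approx 8.3505 \cdot 10^{5}$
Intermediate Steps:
$a{\left(W,Y \right)} = W + Y^{2} + W Y$ ($a{\left(W,Y \right)} = Y^{2} + \left(W + W Y\right) = W + Y^{2} + W Y$)
$f{\left(L \right)} = -51$ ($f{\left(L \right)} = -9 - 42 = -51$)
$K{\left(h,w \right)} = \frac{350}{3} + \frac{w}{6}$ ($K{\left(h,w \right)} = \frac{w + 700}{6} = \frac{700 + w}{6} = \frac{350}{3} + \frac{w}{6}$)
$\left(-409411 + K{\left(f{\left(-8 \right)},-912 \right)}\right) + a{\left(1831,527 \right)} = \left(-409411 + \left(\frac{350}{3} + \frac{1}{6} \left(-912\right)\right)\right) + \left(1831 + 527^{2} + 1831 \cdot 527\right) = \left(-409411 + \left(\frac{350}{3} - 152\right)\right) + \left(1831 + 277729 + 964937\right) = \left(-409411 - \frac{106}{3}\right) + 1244497 = - \frac{1228339}{3} + 1244497 = \frac{2505152}{3}$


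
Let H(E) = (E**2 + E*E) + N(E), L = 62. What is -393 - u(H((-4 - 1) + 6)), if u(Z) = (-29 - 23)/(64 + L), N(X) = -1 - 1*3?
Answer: -24733/63 ≈ -392.59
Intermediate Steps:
N(X) = -4 (N(X) = -1 - 3 = -4)
H(E) = -4 + 2*E**2 (H(E) = (E**2 + E*E) - 4 = (E**2 + E**2) - 4 = 2*E**2 - 4 = -4 + 2*E**2)
u(Z) = -26/63 (u(Z) = (-29 - 23)/(64 + 62) = -52/126 = -52*1/126 = -26/63)
-393 - u(H((-4 - 1) + 6)) = -393 - 1*(-26/63) = -393 + 26/63 = -24733/63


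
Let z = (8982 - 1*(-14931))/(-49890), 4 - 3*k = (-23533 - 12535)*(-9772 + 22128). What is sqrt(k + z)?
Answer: sqrt(369747900176368830)/49890 ≈ 12188.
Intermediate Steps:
k = 445656212/3 (k = 4/3 - (-23533 - 12535)*(-9772 + 22128)/3 = 4/3 - (-36068)*12356/3 = 4/3 - 1/3*(-445656208) = 4/3 + 445656208/3 = 445656212/3 ≈ 1.4855e+8)
z = -7971/16630 (z = (8982 + 14931)*(-1/49890) = 23913*(-1/49890) = -7971/16630 ≈ -0.47931)
sqrt(k + z) = sqrt(445656212/3 - 7971/16630) = sqrt(7411262781647/49890) = sqrt(369747900176368830)/49890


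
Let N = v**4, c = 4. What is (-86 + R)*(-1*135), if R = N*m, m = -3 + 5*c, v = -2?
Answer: -25110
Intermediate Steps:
N = 16 (N = (-2)**4 = 16)
m = 17 (m = -3 + 5*4 = -3 + 20 = 17)
R = 272 (R = 16*17 = 272)
(-86 + R)*(-1*135) = (-86 + 272)*(-1*135) = 186*(-135) = -25110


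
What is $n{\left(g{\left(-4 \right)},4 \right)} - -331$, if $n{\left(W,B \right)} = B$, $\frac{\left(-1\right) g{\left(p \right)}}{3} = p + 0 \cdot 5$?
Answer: $335$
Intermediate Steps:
$g{\left(p \right)} = - 3 p$ ($g{\left(p \right)} = - 3 \left(p + 0 \cdot 5\right) = - 3 \left(p + 0\right) = - 3 p$)
$n{\left(g{\left(-4 \right)},4 \right)} - -331 = 4 - -331 = 4 + 331 = 335$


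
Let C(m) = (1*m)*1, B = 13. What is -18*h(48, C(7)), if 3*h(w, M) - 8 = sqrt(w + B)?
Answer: -48 - 6*sqrt(61) ≈ -94.861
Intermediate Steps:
C(m) = m (C(m) = m*1 = m)
h(w, M) = 8/3 + sqrt(13 + w)/3 (h(w, M) = 8/3 + sqrt(w + 13)/3 = 8/3 + sqrt(13 + w)/3)
-18*h(48, C(7)) = -18*(8/3 + sqrt(13 + 48)/3) = -18*(8/3 + sqrt(61)/3) = -48 - 6*sqrt(61)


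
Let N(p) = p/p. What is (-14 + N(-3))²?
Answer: 169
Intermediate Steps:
N(p) = 1
(-14 + N(-3))² = (-14 + 1)² = (-13)² = 169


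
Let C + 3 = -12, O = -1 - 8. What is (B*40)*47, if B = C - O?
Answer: -11280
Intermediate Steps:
O = -9
C = -15 (C = -3 - 12 = -15)
B = -6 (B = -15 - 1*(-9) = -15 + 9 = -6)
(B*40)*47 = -6*40*47 = -240*47 = -11280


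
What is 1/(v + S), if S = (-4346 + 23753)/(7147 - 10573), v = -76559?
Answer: -1142/87436847 ≈ -1.3061e-5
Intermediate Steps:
S = -6469/1142 (S = 19407/(-3426) = 19407*(-1/3426) = -6469/1142 ≈ -5.6646)
1/(v + S) = 1/(-76559 - 6469/1142) = 1/(-87436847/1142) = -1142/87436847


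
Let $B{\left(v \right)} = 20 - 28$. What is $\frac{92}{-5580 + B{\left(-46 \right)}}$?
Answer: $- \frac{23}{1397} \approx -0.016464$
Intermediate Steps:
$B{\left(v \right)} = -8$ ($B{\left(v \right)} = 20 - 28 = -8$)
$\frac{92}{-5580 + B{\left(-46 \right)}} = \frac{92}{-5580 - 8} = \frac{92}{-5588} = 92 \left(- \frac{1}{5588}\right) = - \frac{23}{1397}$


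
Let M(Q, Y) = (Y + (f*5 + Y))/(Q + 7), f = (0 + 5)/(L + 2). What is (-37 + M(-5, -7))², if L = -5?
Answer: 83521/36 ≈ 2320.0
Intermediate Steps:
f = -5/3 (f = (0 + 5)/(-5 + 2) = 5/(-3) = 5*(-⅓) = -5/3 ≈ -1.6667)
M(Q, Y) = (-25/3 + 2*Y)/(7 + Q) (M(Q, Y) = (Y + (-5/3*5 + Y))/(Q + 7) = (Y + (-25/3 + Y))/(7 + Q) = (-25/3 + 2*Y)/(7 + Q))
(-37 + M(-5, -7))² = (-37 + (-25 + 6*(-7))/(3*(7 - 5)))² = (-37 + (⅓)*(-25 - 42)/2)² = (-37 + (⅓)*(½)*(-67))² = (-37 - 67/6)² = (-289/6)² = 83521/36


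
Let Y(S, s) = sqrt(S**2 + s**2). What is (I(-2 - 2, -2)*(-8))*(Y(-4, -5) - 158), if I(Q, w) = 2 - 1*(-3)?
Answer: 6320 - 40*sqrt(41) ≈ 6063.9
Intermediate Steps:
I(Q, w) = 5 (I(Q, w) = 2 + 3 = 5)
(I(-2 - 2, -2)*(-8))*(Y(-4, -5) - 158) = (5*(-8))*(sqrt((-4)**2 + (-5)**2) - 158) = -40*(sqrt(16 + 25) - 158) = -40*(sqrt(41) - 158) = -40*(-158 + sqrt(41)) = 6320 - 40*sqrt(41)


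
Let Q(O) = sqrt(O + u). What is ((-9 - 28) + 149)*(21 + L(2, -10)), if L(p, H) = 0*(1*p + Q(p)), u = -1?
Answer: 2352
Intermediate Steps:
Q(O) = sqrt(-1 + O) (Q(O) = sqrt(O - 1) = sqrt(-1 + O))
L(p, H) = 0 (L(p, H) = 0*(1*p + sqrt(-1 + p)) = 0*(p + sqrt(-1 + p)) = 0)
((-9 - 28) + 149)*(21 + L(2, -10)) = ((-9 - 28) + 149)*(21 + 0) = (-37 + 149)*21 = 112*21 = 2352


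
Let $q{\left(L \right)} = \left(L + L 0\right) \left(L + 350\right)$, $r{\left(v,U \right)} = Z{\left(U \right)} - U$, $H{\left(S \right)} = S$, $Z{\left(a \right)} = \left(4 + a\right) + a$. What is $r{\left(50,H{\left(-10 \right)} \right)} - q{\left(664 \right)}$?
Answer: $-673302$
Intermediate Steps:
$Z{\left(a \right)} = 4 + 2 a$
$r{\left(v,U \right)} = 4 + U$ ($r{\left(v,U \right)} = \left(4 + 2 U\right) - U = 4 + U$)
$q{\left(L \right)} = L \left(350 + L\right)$ ($q{\left(L \right)} = \left(L + 0\right) \left(350 + L\right) = L \left(350 + L\right)$)
$r{\left(50,H{\left(-10 \right)} \right)} - q{\left(664 \right)} = \left(4 - 10\right) - 664 \left(350 + 664\right) = -6 - 664 \cdot 1014 = -6 - 673296 = -673302$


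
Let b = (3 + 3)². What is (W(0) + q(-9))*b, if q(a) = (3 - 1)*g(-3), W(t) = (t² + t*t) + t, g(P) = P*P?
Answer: 648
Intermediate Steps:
g(P) = P²
W(t) = t + 2*t² (W(t) = (t² + t²) + t = 2*t² + t = t + 2*t²)
b = 36 (b = 6² = 36)
q(a) = 18 (q(a) = (3 - 1)*(-3)² = 2*9 = 18)
(W(0) + q(-9))*b = (0*(1 + 2*0) + 18)*36 = (0*(1 + 0) + 18)*36 = (0*1 + 18)*36 = (0 + 18)*36 = 18*36 = 648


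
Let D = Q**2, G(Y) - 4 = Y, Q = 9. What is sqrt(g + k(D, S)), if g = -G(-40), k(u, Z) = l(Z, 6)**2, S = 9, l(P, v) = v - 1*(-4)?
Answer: 2*sqrt(34) ≈ 11.662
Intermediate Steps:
G(Y) = 4 + Y
l(P, v) = 4 + v (l(P, v) = v + 4 = 4 + v)
D = 81 (D = 9**2 = 81)
k(u, Z) = 100 (k(u, Z) = (4 + 6)**2 = 10**2 = 100)
g = 36 (g = -(4 - 40) = -1*(-36) = 36)
sqrt(g + k(D, S)) = sqrt(36 + 100) = sqrt(136) = 2*sqrt(34)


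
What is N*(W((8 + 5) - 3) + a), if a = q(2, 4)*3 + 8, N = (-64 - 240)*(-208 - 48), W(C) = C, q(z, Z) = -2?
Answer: 933888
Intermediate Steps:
N = 77824 (N = -304*(-256) = 77824)
a = 2 (a = -2*3 + 8 = -6 + 8 = 2)
N*(W((8 + 5) - 3) + a) = 77824*(((8 + 5) - 3) + 2) = 77824*((13 - 3) + 2) = 77824*(10 + 2) = 77824*12 = 933888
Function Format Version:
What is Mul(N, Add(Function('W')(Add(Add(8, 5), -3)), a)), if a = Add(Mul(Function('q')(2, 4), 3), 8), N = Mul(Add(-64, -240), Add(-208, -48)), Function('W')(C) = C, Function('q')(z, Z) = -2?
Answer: 933888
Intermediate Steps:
N = 77824 (N = Mul(-304, -256) = 77824)
a = 2 (a = Add(Mul(-2, 3), 8) = Add(-6, 8) = 2)
Mul(N, Add(Function('W')(Add(Add(8, 5), -3)), a)) = Mul(77824, Add(Add(Add(8, 5), -3), 2)) = Mul(77824, Add(Add(13, -3), 2)) = Mul(77824, Add(10, 2)) = Mul(77824, 12) = 933888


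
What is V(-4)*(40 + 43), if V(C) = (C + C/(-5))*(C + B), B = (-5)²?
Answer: -27888/5 ≈ -5577.6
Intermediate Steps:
B = 25
V(C) = 4*C*(25 + C)/5 (V(C) = (C + C/(-5))*(C + 25) = (C + C*(-⅕))*(25 + C) = (C - C/5)*(25 + C) = (4*C/5)*(25 + C) = 4*C*(25 + C)/5)
V(-4)*(40 + 43) = ((⅘)*(-4)*(25 - 4))*(40 + 43) = ((⅘)*(-4)*21)*83 = -336/5*83 = -27888/5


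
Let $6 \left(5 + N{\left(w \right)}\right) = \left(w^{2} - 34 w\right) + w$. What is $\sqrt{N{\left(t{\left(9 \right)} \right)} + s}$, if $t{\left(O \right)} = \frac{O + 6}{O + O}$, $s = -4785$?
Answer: $\frac{i \sqrt{6213630}}{36} \approx 69.242 i$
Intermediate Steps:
$t{\left(O \right)} = \frac{6 + O}{2 O}$
$N{\left(w \right)} = -5 - \frac{11 w}{2} + \frac{w^{2}}{6}$ ($N{\left(w \right)} = -5 + \frac{\left(w^{2} - 34 w\right) + w}{6} = -5 + \frac{w^{2} - 33 w}{6} = -5 + \left(- \frac{11 w}{2} + \frac{w^{2}}{6}\right) = -5 - \frac{11 w}{2} + \frac{w^{2}}{6}$)
$\sqrt{N{\left(t{\left(9 \right)} \right)} + s} = \sqrt{\left(-5 - \frac{11 \frac{6 + 9}{2 \cdot 9}}{2} + \frac{\left(\frac{6 + 9}{2 \cdot 9}\right)^{2}}{6}\right) - 4785} = \sqrt{\left(-5 - \frac{11 \cdot \frac{1}{2} \cdot \frac{1}{9} \cdot 15}{2} + \frac{\left(\frac{1}{2} \cdot \frac{1}{9} \cdot 15\right)^{2}}{6}\right) - 4785} = \sqrt{\left(-5 - \frac{55}{12} + \frac{\left(\frac{5}{6}\right)^{2}}{6}\right) - 4785} = \sqrt{\left(-5 - \frac{55}{12} + \frac{1}{6} \cdot \frac{25}{36}\right) - 4785} = \sqrt{\left(-5 - \frac{55}{12} + \frac{25}{216}\right) - 4785} = \sqrt{- \frac{2045}{216} - 4785} = \sqrt{- \frac{1035605}{216}} = \frac{i \sqrt{6213630}}{36}$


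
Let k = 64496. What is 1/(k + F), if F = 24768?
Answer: 1/89264 ≈ 1.1203e-5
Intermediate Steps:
1/(k + F) = 1/(64496 + 24768) = 1/89264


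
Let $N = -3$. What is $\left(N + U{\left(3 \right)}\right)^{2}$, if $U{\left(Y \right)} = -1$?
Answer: $16$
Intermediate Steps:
$\left(N + U{\left(3 \right)}\right)^{2} = \left(-3 - 1\right)^{2} = \left(-4\right)^{2} = 16$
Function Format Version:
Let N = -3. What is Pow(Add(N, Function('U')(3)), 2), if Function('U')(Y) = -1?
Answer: 16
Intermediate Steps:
Pow(Add(N, Function('U')(3)), 2) = Pow(Add(-3, -1), 2) = Pow(-4, 2) = 16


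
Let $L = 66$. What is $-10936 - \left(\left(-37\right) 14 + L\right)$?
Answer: $-10484$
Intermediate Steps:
$-10936 - \left(\left(-37\right) 14 + L\right) = -10936 - \left(\left(-37\right) 14 + 66\right) = -10936 - \left(-518 + 66\right) = -10936 - -452 = -10936 + 452 = -10484$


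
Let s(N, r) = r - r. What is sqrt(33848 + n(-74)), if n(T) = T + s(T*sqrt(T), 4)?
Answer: sqrt(33774) ≈ 183.78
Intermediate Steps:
s(N, r) = 0
n(T) = T (n(T) = T + 0 = T)
sqrt(33848 + n(-74)) = sqrt(33848 - 74) = sqrt(33774)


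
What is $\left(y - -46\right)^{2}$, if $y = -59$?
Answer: $169$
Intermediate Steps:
$\left(y - -46\right)^{2} = \left(-59 - -46\right)^{2} = \left(-59 + 46\right)^{2} = \left(-13\right)^{2} = 169$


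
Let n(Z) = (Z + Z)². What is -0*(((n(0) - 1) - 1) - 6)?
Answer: 0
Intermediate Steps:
n(Z) = 4*Z² (n(Z) = (2*Z)² = 4*Z²)
-0*(((n(0) - 1) - 1) - 6) = -0*(((4*0² - 1) - 1) - 6) = -0*(((4*0 - 1) - 1) - 6) = -0*(((0 - 1) - 1) - 6) = -0*((-1 - 1) - 6) = -0*(-2 - 6) = -0*(-8) = -47*0 = 0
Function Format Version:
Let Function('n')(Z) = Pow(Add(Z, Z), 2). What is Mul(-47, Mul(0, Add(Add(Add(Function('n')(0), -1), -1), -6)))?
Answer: 0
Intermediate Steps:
Function('n')(Z) = Mul(4, Pow(Z, 2)) (Function('n')(Z) = Pow(Mul(2, Z), 2) = Mul(4, Pow(Z, 2)))
Mul(-47, Mul(0, Add(Add(Add(Function('n')(0), -1), -1), -6))) = Mul(-47, Mul(0, Add(Add(Add(Mul(4, Pow(0, 2)), -1), -1), -6))) = Mul(-47, Mul(0, Add(Add(Add(Mul(4, 0), -1), -1), -6))) = Mul(-47, Mul(0, Add(Add(Add(0, -1), -1), -6))) = Mul(-47, Mul(0, Add(Add(-1, -1), -6))) = Mul(-47, Mul(0, Add(-2, -6))) = Mul(-47, Mul(0, -8)) = Mul(-47, 0) = 0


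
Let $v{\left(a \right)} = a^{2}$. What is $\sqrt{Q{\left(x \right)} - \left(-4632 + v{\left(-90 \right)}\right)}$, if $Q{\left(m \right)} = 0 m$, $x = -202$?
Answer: $34 i \sqrt{3} \approx 58.89 i$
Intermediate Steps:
$Q{\left(m \right)} = 0$
$\sqrt{Q{\left(x \right)} - \left(-4632 + v{\left(-90 \right)}\right)} = \sqrt{0 + \left(4632 - \left(-90\right)^{2}\right)} = \sqrt{0 + \left(4632 - 8100\right)} = \sqrt{0 - 3468} = \sqrt{-3468} = 34 i \sqrt{3}$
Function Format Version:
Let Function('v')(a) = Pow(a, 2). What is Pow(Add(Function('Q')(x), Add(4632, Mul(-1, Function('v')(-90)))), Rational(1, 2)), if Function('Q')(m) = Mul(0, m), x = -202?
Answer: Mul(34, I, Pow(3, Rational(1, 2))) ≈ Mul(58.890, I)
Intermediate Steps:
Function('Q')(m) = 0
Pow(Add(Function('Q')(x), Add(4632, Mul(-1, Function('v')(-90)))), Rational(1, 2)) = Pow(Add(0, Add(4632, Mul(-1, Pow(-90, 2)))), Rational(1, 2)) = Pow(Add(0, Add(4632, Mul(-1, 8100))), Rational(1, 2)) = Pow(Add(0, Add(4632, -8100)), Rational(1, 2)) = Pow(Add(0, -3468), Rational(1, 2)) = Pow(-3468, Rational(1, 2)) = Mul(34, I, Pow(3, Rational(1, 2)))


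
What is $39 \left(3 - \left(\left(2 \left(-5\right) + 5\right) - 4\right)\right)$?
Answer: $468$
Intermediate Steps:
$39 \left(3 - \left(\left(2 \left(-5\right) + 5\right) - 4\right)\right) = 39 \left(3 - \left(\left(-10 + 5\right) - 4\right)\right) = 39 \left(3 - \left(-5 - 4\right)\right) = 39 \left(3 - -9\right) = 39 \left(3 + 9\right) = 39 \cdot 12 = 468$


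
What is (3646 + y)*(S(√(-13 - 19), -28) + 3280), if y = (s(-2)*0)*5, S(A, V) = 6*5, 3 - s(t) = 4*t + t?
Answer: 12068260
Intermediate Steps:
s(t) = 3 - 5*t (s(t) = 3 - (4*t + t) = 3 - 5*t)
S(A, V) = 30
y = 0 (y = ((3 - 5*(-2))*0)*5 = ((3 + 10)*0)*5 = (13*0)*5 = 0*5 = 0)
(3646 + y)*(S(√(-13 - 19), -28) + 3280) = (3646 + 0)*(30 + 3280) = 3646*3310 = 12068260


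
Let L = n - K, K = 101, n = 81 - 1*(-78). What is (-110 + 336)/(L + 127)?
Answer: 226/185 ≈ 1.2216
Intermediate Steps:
n = 159 (n = 81 + 78 = 159)
L = 58 (L = 159 - 1*101 = 159 - 101 = 58)
(-110 + 336)/(L + 127) = (-110 + 336)/(58 + 127) = 226/185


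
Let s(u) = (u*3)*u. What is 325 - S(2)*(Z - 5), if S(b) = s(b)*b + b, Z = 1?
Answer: 429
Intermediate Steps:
s(u) = 3*u² (s(u) = (3*u)*u = 3*u²)
S(b) = b + 3*b³ (S(b) = (3*b²)*b + b = 3*b³ + b = b + 3*b³)
325 - S(2)*(Z - 5) = 325 - (2 + 3*2³)*(1 - 5) = 325 - (2 + 3*8)*(-4) = 325 - (2 + 24)*(-4) = 325 - 26*(-4) = 325 - 1*(-104) = 325 + 104 = 429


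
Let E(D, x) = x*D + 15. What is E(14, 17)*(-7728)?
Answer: -1955184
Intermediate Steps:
E(D, x) = 15 + D*x (E(D, x) = D*x + 15 = 15 + D*x)
E(14, 17)*(-7728) = (15 + 14*17)*(-7728) = (15 + 238)*(-7728) = 253*(-7728) = -1955184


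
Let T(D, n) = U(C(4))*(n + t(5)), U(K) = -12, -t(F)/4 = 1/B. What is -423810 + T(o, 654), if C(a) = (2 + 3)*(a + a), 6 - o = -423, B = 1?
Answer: -431610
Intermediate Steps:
o = 429 (o = 6 - 1*(-423) = 6 + 423 = 429)
t(F) = -4 (t(F) = -4/1 = -4*1 = -4)
C(a) = 10*a (C(a) = 5*(2*a) = 10*a)
T(D, n) = 48 - 12*n (T(D, n) = -12*(n - 4) = -12*(-4 + n) = 48 - 12*n)
-423810 + T(o, 654) = -423810 + (48 - 12*654) = -423810 + (48 - 7848) = -423810 - 7800 = -431610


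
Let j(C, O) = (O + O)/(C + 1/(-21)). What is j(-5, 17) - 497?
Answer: -26698/53 ≈ -503.74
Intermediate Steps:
j(C, O) = 2*O/(-1/21 + C) (j(C, O) = (2*O)/(C - 1/21) = (2*O)/(-1/21 + C) = 2*O/(-1/21 + C))
j(-5, 17) - 497 = 42*17/(-1 + 21*(-5)) - 497 = 42*17/(-1 - 105) - 497 = 42*17/(-106) - 497 = 42*17*(-1/106) - 497 = -357/53 - 497 = -26698/53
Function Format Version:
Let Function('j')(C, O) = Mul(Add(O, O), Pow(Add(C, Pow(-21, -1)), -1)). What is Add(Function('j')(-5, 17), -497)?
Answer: Rational(-26698, 53) ≈ -503.74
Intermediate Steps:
Function('j')(C, O) = Mul(2, O, Pow(Add(Rational(-1, 21), C), -1)) (Function('j')(C, O) = Mul(Mul(2, O), Pow(Add(C, Rational(-1, 21)), -1)) = Mul(Mul(2, O), Pow(Add(Rational(-1, 21), C), -1)) = Mul(2, O, Pow(Add(Rational(-1, 21), C), -1)))
Add(Function('j')(-5, 17), -497) = Add(Mul(42, 17, Pow(Add(-1, Mul(21, -5)), -1)), -497) = Add(Mul(42, 17, Pow(Add(-1, -105), -1)), -497) = Add(Mul(42, 17, Pow(-106, -1)), -497) = Add(Mul(42, 17, Rational(-1, 106)), -497) = Add(Rational(-357, 53), -497) = Rational(-26698, 53)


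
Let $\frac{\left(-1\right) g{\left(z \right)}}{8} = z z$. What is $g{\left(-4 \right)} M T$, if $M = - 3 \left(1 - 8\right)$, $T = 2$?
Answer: $-5376$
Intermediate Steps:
$g{\left(z \right)} = - 8 z^{2}$ ($g{\left(z \right)} = - 8 z z = - 8 z^{2}$)
$M = 21$ ($M = - 3 \left(1 - 8\right) = \left(-3\right) \left(-7\right) = 21$)
$g{\left(-4 \right)} M T = - 8 \left(-4\right)^{2} \cdot 21 \cdot 2 = \left(-8\right) 16 \cdot 21 \cdot 2 = \left(-128\right) 21 \cdot 2 = \left(-2688\right) 2 = -5376$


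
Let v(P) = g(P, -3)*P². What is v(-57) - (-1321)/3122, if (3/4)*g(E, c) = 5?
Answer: 67623841/3122 ≈ 21660.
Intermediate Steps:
g(E, c) = 20/3 (g(E, c) = (4/3)*5 = 20/3)
v(P) = 20*P²/3
v(-57) - (-1321)/3122 = (20/3)*(-57)² - (-1321)/3122 = (20/3)*3249 - (-1321)/3122 = 21660 - 1*(-1321/3122) = 21660 + 1321/3122 = 67623841/3122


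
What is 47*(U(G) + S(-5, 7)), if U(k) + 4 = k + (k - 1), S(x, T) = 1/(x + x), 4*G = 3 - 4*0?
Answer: -846/5 ≈ -169.20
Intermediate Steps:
G = ¾ (G = (3 - 4*0)/4 = (3 + 0)/4 = (¼)*3 = ¾ ≈ 0.75000)
S(x, T) = 1/(2*x)
U(k) = -5 + 2*k (U(k) = -4 + (k + (k - 1)) = -4 + (k + (-1 + k)) = -4 + (-1 + 2*k) = -5 + 2*k)
47*(U(G) + S(-5, 7)) = 47*((-5 + 2*(¾)) + (½)/(-5)) = 47*((-5 + 3/2) + (½)*(-⅕)) = 47*(-7/2 - ⅒) = 47*(-18/5) = -846/5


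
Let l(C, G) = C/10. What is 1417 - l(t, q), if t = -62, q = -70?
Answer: 7116/5 ≈ 1423.2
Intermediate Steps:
l(C, G) = C/10 (l(C, G) = C*(1/10) = C/10)
1417 - l(t, q) = 1417 - (-62)/10 = 1417 - 1*(-31/5) = 1417 + 31/5 = 7116/5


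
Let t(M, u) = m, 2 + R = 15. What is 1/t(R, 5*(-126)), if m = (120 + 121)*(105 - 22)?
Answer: 1/20003 ≈ 4.9993e-5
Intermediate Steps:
R = 13 (R = -2 + 15 = 13)
m = 20003 (m = 241*83 = 20003)
t(M, u) = 20003
1/t(R, 5*(-126)) = 1/20003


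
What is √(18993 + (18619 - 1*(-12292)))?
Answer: 4*√3119 ≈ 223.39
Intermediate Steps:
√(18993 + (18619 - 1*(-12292))) = √(18993 + (18619 + 12292)) = √(18993 + 30911) = √49904 = 4*√3119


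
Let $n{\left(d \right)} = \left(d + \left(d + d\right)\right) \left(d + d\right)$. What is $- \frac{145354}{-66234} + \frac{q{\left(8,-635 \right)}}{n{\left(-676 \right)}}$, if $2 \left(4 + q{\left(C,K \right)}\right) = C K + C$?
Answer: $\frac{5532937537}{2522279032} \approx 2.1936$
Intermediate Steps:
$q{\left(C,K \right)} = -4 + \frac{C}{2} + \frac{C K}{2}$ ($q{\left(C,K \right)} = -4 + \frac{C K + C}{2} = -4 + \frac{C + C K}{2} = -4 + \left(\frac{C}{2} + \frac{C K}{2}\right) = -4 + \frac{C}{2} + \frac{C K}{2}$)
$n{\left(d \right)} = 6 d^{2}$ ($n{\left(d \right)} = \left(d + 2 d\right) 2 d = 3 d 2 d = 6 d^{2}$)
$- \frac{145354}{-66234} + \frac{q{\left(8,-635 \right)}}{n{\left(-676 \right)}} = - \frac{145354}{-66234} + \frac{-4 + \frac{1}{2} \cdot 8 + \frac{1}{2} \cdot 8 \left(-635\right)}{6 \left(-676\right)^{2}} = \left(-145354\right) \left(- \frac{1}{66234}\right) + \frac{-4 + 4 - 2540}{6 \cdot 456976} = \frac{72677}{33117} - \frac{2540}{2741856} = \frac{72677}{33117} - \frac{635}{685464} = \frac{5532937537}{2522279032}$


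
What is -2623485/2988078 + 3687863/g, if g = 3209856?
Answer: 433102204859/1598550016128 ≈ 0.27093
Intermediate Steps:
-2623485/2988078 + 3687863/g = -2623485/2988078 + 3687863/3209856 = -2623485*1/2988078 + 3687863*(1/3209856) = -874495/996026 + 3687863/3209856 = 433102204859/1598550016128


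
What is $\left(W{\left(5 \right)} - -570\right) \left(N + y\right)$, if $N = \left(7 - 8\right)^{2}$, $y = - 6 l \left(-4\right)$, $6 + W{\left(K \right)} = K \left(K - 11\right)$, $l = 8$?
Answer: $103062$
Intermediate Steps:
$W{\left(K \right)} = -6 + K \left(-11 + K\right)$ ($W{\left(K \right)} = -6 + K \left(K - 11\right) = -6 + K \left(-11 + K\right)$)
$y = 192$ ($y = \left(-6\right) 8 \left(-4\right) = \left(-48\right) \left(-4\right) = 192$)
$N = 1$ ($N = \left(-1\right)^{2} = 1$)
$\left(W{\left(5 \right)} - -570\right) \left(N + y\right) = \left(\left(-6 + 5^{2} - 55\right) - -570\right) \left(1 + 192\right) = \left(\left(-6 + 25 - 55\right) + 570\right) 193 = \left(-36 + 570\right) 193 = 534 \cdot 193 = 103062$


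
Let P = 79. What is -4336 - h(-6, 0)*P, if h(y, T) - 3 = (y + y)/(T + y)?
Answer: -4731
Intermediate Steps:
h(y, T) = 3 + 2*y/(T + y) (h(y, T) = 3 + (y + y)/(T + y) = 3 + (2*y)/(T + y) = 3 + 2*y/(T + y))
-4336 - h(-6, 0)*P = -4336 - (3*0 + 5*(-6))/(0 - 6)*79 = -4336 - (0 - 30)/(-6)*79 = -4336 - (-⅙*(-30))*79 = -4336 - 5*79 = -4336 - 1*395 = -4336 - 395 = -4731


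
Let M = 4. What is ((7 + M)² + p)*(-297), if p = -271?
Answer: 44550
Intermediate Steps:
((7 + M)² + p)*(-297) = ((7 + 4)² - 271)*(-297) = (11² - 271)*(-297) = (121 - 271)*(-297) = -150*(-297) = 44550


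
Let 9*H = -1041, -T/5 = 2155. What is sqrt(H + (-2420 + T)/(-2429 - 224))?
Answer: I*sqrt(143100546)/1137 ≈ 10.521*I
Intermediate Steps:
T = -10775 (T = -5*2155 = -10775)
H = -347/3 (H = (1/9)*(-1041) = -347/3 ≈ -115.67)
sqrt(H + (-2420 + T)/(-2429 - 224)) = sqrt(-347/3 + (-2420 - 10775)/(-2429 - 224)) = sqrt(-347/3 - 13195/(-2653)) = sqrt(-347/3 - 13195*(-1/2653)) = sqrt(-347/3 + 1885/379) = sqrt(-125858/1137) = I*sqrt(143100546)/1137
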